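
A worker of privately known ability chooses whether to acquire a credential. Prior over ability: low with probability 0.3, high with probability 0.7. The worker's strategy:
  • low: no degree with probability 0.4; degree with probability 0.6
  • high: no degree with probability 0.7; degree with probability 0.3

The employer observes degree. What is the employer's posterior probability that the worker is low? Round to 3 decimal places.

P(degree) = 0.3·0.6 + 0.7·0.3 = 0.39
P(low | degree) = (0.3·0.6) / 0.39 = 0.18 / 0.39 = 0.461538

0.462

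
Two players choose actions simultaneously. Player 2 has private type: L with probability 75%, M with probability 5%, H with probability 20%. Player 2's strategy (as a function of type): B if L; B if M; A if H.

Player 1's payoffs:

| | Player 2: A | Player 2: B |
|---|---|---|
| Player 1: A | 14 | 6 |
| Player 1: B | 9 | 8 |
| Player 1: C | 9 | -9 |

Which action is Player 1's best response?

E[A] = 0.75·(6) + 0.05·(6) + 0.2·(14) = 7.6
E[B] = 0.75·(8) + 0.05·(8) + 0.2·(9) = 8.2
E[C] = 0.75·(-9) + 0.05·(-9) + 0.2·(9) = -5.4
Best response: B (8.2 is the largest).

B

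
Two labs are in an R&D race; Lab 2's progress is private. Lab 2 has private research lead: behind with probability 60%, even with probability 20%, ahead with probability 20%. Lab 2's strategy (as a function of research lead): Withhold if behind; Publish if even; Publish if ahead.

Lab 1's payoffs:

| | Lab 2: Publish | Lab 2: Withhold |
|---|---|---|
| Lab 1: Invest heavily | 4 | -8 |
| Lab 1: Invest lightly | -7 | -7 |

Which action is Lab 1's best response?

Invest heavily

Compute Lab 1's expected payoff for each action, taking the expectation over Lab 2's type.
E[Invest heavily] = 0.6·(-8) + 0.2·(4) + 0.2·(4) = -3.2
E[Invest lightly] = 0.6·(-7) + 0.2·(-7) + 0.2·(-7) = -7
Best response: Invest heavily (-3.2 is the largest).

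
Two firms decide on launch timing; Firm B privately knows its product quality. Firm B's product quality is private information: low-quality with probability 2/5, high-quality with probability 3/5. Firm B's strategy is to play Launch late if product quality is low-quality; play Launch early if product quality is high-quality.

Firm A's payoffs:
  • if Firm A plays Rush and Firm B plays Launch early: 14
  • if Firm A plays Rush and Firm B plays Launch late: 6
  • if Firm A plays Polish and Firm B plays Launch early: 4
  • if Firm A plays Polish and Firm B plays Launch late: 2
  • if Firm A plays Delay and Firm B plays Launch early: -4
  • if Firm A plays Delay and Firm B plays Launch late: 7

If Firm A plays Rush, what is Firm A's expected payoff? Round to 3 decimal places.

10.800

E[Rush] = 2/5·6 + 3/5·14 = 12/5 + 42/5 = 54/5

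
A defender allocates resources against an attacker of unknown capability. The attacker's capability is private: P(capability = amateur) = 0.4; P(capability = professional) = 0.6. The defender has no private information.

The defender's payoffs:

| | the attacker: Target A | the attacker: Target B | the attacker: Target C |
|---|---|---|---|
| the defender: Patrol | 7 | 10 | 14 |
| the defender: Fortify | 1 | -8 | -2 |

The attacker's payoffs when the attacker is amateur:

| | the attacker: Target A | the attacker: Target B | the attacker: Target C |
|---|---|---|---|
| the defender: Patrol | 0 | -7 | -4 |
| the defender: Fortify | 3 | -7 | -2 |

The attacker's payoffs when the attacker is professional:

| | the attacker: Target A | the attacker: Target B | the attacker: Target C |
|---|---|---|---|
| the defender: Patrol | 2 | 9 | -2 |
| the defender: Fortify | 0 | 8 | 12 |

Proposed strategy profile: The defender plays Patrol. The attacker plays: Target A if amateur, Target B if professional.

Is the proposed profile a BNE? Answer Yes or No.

A profile is a BNE iff every type of every player is best-responding given beliefs about the other side.
The defender plays Patrol: E[Patrol] = 0.4·(7) + 0.6·(10) = 8.8; E[Fortify] = -4.4. Best-responding. ✓
The attacker (capability amateur), facing Patrol: Target A gives 0, Target B gives -7, Target C gives -4. Proposed Target A is best. ✓
The attacker (capability professional), facing Patrol: Target A gives 2, Target B gives 9, Target C gives -2. Proposed Target B is best. ✓

Yes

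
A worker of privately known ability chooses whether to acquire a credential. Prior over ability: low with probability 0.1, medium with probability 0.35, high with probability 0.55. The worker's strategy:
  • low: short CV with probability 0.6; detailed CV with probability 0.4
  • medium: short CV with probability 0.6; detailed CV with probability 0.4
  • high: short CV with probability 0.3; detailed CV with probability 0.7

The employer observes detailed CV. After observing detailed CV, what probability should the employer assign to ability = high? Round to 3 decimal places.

0.681

Apply Bayes' rule using the sender's strategy as the likelihood.
P(detailed CV) = 0.1·0.4 + 0.35·0.4 + 0.55·0.7 = 0.565
P(high | detailed CV) = (0.55·0.7) / 0.565 = 0.385 / 0.565 = 0.681416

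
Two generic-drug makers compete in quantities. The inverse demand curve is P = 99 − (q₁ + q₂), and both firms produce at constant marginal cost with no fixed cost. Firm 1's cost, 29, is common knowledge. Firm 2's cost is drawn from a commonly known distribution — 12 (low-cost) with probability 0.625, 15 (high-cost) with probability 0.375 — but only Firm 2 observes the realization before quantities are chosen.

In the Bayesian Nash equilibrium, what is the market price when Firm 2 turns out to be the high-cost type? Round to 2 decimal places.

47.98

Each type of Firm 2 best-responds to q₁; Firm 1 best-responds to the expected q₂ over Firm 2's types.
Firm 2 with cost c maximizes (99 − (q₁+q₂) − c)·q₂, giving q₂(c) = (99 − c − q₁)/2.
E[c₂] = 0.625·12 + 0.375·15 = 13.125
Firm 1's FOC against E[q₂] yields q₁ = (99 − 2·29 + E[c₂])/3 = (99 − 58 + 13.125)/3 = 18.0417.
q₂(high-cost) = 32.9792, so P = 99 − (18.0417 + 32.9792) = 47.9792.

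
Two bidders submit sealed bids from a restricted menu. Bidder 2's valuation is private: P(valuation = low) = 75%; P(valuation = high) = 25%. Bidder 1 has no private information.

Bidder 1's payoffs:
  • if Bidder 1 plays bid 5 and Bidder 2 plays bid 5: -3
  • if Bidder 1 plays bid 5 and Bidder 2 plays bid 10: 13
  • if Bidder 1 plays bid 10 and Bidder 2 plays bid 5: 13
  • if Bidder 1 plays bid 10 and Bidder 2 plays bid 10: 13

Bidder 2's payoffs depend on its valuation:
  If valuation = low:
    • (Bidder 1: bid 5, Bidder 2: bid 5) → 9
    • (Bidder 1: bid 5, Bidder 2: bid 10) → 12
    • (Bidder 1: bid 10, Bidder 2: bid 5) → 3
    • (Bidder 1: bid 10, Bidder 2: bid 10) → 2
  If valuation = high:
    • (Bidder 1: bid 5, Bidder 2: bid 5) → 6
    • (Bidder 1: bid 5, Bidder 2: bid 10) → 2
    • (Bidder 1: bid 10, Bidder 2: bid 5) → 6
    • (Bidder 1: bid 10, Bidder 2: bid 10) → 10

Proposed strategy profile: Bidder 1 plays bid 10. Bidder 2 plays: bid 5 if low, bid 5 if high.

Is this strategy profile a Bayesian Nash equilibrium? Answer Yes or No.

No

A profile is a BNE iff every type of every player is best-responding given beliefs about the other side.
Bidder 1 plays bid 10: E[bid 10] = 0.75·(13) + 0.25·(13) = 13; E[bid 5] = -3. Best-responding. ✓
Bidder 2 (valuation low), facing bid 10: bid 5 gives 3, bid 10 gives 2. Proposed bid 5 is best. ✓
Bidder 2 (valuation high), facing bid 10: bid 5 gives 6, bid 10 gives 10. Proposed bid 5 is not best — profitable deviation exists. ✗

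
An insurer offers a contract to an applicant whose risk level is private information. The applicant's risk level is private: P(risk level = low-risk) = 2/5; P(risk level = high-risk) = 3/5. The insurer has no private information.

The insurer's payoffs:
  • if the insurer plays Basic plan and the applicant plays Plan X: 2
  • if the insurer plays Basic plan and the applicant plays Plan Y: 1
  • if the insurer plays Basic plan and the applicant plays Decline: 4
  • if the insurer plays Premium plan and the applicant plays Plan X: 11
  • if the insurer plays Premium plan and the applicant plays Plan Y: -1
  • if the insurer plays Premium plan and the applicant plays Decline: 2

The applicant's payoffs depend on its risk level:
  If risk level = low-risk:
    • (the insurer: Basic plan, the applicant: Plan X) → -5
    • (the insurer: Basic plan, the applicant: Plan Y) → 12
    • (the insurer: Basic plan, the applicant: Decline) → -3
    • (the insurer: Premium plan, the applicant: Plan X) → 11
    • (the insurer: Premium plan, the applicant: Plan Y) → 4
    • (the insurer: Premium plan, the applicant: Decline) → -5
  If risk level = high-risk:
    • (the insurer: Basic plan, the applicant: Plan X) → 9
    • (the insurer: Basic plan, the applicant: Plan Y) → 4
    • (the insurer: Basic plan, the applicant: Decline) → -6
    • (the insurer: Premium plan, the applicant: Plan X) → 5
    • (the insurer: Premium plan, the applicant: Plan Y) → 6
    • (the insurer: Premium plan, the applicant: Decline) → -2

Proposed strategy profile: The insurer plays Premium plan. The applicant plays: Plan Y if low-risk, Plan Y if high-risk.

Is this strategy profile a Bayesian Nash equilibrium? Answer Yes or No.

The insurer plays Premium plan: E[Premium plan] = 2/5·(-1) + 3/5·(-1) = -1; E[Basic plan] = 1. Not best-responding. ✗
The applicant (risk level low-risk), facing Premium plan: Plan X gives 11, Plan Y gives 4, Decline gives -5. Proposed Plan Y is not best — profitable deviation exists. ✗
The applicant (risk level high-risk), facing Premium plan: Plan X gives 5, Plan Y gives 6, Decline gives -2. Proposed Plan Y is best. ✓

No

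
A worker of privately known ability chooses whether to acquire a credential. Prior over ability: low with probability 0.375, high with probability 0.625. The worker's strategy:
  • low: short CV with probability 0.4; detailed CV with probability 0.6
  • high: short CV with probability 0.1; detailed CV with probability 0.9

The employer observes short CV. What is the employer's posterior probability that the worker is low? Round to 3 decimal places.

0.706

P(short CV) = 0.375·0.4 + 0.625·0.1 = 0.2125
P(low | short CV) = (0.375·0.4) / 0.2125 = 0.15 / 0.2125 = 0.705882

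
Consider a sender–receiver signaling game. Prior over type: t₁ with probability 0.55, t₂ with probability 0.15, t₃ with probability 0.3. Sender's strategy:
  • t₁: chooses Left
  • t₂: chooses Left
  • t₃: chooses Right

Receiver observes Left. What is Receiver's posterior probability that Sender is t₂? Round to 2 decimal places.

0.21

P(Left) = 0.55·1 + 0.15·1 + 0.3·0 = 0.7
P(t₂ | Left) = (0.15·1) / 0.7 = 0.15 / 0.7 = 0.214286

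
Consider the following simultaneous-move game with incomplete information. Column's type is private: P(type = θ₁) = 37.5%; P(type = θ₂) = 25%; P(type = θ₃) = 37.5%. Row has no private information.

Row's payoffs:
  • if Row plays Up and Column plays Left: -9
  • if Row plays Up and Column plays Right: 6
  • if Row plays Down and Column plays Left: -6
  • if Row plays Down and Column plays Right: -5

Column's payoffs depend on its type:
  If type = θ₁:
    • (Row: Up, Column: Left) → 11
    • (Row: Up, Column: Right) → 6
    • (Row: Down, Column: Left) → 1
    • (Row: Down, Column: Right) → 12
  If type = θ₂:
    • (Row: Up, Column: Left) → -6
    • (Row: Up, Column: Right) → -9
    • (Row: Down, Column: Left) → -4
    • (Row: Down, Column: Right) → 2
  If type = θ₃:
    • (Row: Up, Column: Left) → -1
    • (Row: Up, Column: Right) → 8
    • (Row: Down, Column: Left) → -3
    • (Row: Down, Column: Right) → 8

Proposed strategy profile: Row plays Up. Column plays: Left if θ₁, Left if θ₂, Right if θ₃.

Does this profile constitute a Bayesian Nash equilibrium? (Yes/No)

Yes

A profile is a BNE iff every type of every player is best-responding given beliefs about the other side.
Row plays Up: E[Up] = 0.375·(-9) + 0.25·(-9) + 0.375·(6) = -3.375; E[Down] = -5.625. Best-responding. ✓
Column (type θ₁), facing Up: Left gives 11, Right gives 6. Proposed Left is best. ✓
Column (type θ₂), facing Up: Left gives -6, Right gives -9. Proposed Left is best. ✓
Column (type θ₃), facing Up: Left gives -1, Right gives 8. Proposed Right is best. ✓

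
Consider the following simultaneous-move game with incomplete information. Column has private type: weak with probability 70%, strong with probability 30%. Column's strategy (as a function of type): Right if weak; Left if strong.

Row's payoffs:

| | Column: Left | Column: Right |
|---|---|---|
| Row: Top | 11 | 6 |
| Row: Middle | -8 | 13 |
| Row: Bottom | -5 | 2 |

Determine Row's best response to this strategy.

E[Top] = 0.7·(6) + 0.3·(11) = 7.5
E[Middle] = 0.7·(13) + 0.3·(-8) = 6.7
E[Bottom] = 0.7·(2) + 0.3·(-5) = -0.1
Best response: Top (7.5 is the largest).

Top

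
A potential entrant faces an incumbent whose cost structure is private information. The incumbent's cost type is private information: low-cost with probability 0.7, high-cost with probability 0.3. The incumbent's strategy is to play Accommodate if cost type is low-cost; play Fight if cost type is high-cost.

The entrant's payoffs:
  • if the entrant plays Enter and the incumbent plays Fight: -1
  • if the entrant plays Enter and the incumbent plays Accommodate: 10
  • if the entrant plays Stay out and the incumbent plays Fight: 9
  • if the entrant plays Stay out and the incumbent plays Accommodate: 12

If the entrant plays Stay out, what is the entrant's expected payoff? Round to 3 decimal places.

11.100

E[Stay out] = 0.7·12 + 0.3·9 = 8.4 + 2.7 = 11.1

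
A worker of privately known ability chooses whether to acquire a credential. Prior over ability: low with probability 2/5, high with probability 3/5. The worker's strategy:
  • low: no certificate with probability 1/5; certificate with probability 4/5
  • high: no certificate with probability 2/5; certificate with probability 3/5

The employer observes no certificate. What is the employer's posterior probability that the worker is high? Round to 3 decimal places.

0.750

P(no certificate) = (2/5)·(1/5) + (3/5)·(2/5) = 8/25
P(high | no certificate) = ((3/5)·(2/5)) / (8/25) = (6/25) / (8/25) = 3/4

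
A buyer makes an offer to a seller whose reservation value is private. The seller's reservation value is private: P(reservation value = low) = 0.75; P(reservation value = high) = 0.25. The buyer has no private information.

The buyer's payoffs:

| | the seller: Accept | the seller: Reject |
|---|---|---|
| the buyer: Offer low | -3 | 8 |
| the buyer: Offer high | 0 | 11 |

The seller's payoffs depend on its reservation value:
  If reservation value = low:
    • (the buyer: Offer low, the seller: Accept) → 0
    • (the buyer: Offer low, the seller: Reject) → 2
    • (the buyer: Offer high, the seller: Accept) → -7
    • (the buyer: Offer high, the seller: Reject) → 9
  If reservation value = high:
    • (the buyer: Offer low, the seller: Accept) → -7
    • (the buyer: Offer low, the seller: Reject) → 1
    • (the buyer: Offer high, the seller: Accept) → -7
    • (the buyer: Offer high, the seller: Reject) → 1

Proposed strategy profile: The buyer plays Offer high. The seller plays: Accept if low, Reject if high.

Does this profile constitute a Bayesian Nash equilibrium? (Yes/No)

The buyer plays Offer high: E[Offer high] = 0.75·(0) + 0.25·(11) = 2.75; E[Offer low] = -0.25. Best-responding. ✓
The seller (reservation value low), facing Offer high: Accept gives -7, Reject gives 9. Proposed Accept is not best — profitable deviation exists. ✗
The seller (reservation value high), facing Offer high: Accept gives -7, Reject gives 1. Proposed Reject is best. ✓

No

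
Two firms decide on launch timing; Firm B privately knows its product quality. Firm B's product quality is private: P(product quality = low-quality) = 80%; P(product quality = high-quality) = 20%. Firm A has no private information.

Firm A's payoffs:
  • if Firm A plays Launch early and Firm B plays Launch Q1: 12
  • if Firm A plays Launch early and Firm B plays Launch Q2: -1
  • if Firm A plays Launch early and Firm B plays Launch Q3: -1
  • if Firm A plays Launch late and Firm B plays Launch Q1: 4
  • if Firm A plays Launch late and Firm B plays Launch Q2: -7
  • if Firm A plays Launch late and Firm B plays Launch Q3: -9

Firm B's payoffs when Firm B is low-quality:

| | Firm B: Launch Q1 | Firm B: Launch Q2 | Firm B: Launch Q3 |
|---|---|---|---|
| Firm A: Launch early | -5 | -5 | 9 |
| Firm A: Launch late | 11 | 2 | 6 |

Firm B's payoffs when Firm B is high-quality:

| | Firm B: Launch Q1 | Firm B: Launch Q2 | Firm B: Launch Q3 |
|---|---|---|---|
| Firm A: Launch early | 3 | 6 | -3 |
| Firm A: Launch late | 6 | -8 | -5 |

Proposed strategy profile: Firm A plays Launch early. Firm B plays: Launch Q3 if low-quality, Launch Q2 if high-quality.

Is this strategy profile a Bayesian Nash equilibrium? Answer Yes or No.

Yes

A profile is a BNE iff every type of every player is best-responding given beliefs about the other side.
Firm A plays Launch early: E[Launch early] = 0.8·(-1) + 0.2·(-1) = -1; E[Launch late] = -8.6. Best-responding. ✓
Firm B (product quality low-quality), facing Launch early: Launch Q1 gives -5, Launch Q2 gives -5, Launch Q3 gives 9. Proposed Launch Q3 is best. ✓
Firm B (product quality high-quality), facing Launch early: Launch Q1 gives 3, Launch Q2 gives 6, Launch Q3 gives -3. Proposed Launch Q2 is best. ✓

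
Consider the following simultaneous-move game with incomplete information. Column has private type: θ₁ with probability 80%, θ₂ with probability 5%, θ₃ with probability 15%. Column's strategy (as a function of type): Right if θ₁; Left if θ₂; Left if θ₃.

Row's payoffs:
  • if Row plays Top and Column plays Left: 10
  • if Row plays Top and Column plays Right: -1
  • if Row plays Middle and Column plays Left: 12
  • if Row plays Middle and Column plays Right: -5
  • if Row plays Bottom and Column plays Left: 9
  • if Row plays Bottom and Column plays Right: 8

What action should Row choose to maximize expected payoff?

E[Top] = 0.8·(-1) + 0.05·(10) + 0.15·(10) = 1.2
E[Middle] = 0.8·(-5) + 0.05·(12) + 0.15·(12) = -1.6
E[Bottom] = 0.8·(8) + 0.05·(9) + 0.15·(9) = 8.2
Best response: Bottom (8.2 is the largest).

Bottom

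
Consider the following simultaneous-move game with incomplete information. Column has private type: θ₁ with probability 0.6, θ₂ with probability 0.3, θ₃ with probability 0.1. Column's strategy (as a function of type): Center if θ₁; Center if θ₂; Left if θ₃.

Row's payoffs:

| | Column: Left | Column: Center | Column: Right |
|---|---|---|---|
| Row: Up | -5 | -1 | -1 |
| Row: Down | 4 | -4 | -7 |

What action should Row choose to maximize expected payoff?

Up

Compute Row's expected payoff for each action, taking the expectation over Column's type.
E[Up] = 0.6·(-1) + 0.3·(-1) + 0.1·(-5) = -1.4
E[Down] = 0.6·(-4) + 0.3·(-4) + 0.1·(4) = -3.2
Best response: Up (-1.4 is the largest).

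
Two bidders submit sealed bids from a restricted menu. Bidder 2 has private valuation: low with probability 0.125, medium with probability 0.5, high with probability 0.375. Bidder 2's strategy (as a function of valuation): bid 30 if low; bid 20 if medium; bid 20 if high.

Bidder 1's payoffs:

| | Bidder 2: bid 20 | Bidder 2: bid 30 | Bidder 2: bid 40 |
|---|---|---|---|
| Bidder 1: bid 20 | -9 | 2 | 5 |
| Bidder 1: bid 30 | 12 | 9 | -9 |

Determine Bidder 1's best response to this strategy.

bid 30

E[bid 20] = 0.125·(2) + 0.5·(-9) + 0.375·(-9) = -7.625
E[bid 30] = 0.125·(9) + 0.5·(12) + 0.375·(12) = 11.625
Best response: bid 30 (11.625 is the largest).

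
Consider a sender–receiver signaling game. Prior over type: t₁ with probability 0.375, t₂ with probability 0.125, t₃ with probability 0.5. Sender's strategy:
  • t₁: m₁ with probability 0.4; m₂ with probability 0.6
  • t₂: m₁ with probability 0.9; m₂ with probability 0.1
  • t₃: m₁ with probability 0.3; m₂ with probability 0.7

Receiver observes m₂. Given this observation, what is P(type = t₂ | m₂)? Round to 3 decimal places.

0.021

P(m₂) = 0.375·0.6 + 0.125·0.1 + 0.5·0.7 = 0.5875
P(t₂ | m₂) = (0.125·0.1) / 0.5875 = 0.0125 / 0.5875 = 0.0212766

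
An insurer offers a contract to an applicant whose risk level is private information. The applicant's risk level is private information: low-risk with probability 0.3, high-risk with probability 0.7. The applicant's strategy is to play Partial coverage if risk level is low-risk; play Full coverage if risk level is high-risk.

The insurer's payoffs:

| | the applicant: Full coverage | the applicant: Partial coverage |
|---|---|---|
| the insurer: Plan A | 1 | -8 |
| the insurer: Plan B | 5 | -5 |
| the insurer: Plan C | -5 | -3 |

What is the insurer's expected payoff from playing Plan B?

E[Plan B] = 0.3·(-5) + 0.7·5 = (-1.5) + 3.5 = 2

2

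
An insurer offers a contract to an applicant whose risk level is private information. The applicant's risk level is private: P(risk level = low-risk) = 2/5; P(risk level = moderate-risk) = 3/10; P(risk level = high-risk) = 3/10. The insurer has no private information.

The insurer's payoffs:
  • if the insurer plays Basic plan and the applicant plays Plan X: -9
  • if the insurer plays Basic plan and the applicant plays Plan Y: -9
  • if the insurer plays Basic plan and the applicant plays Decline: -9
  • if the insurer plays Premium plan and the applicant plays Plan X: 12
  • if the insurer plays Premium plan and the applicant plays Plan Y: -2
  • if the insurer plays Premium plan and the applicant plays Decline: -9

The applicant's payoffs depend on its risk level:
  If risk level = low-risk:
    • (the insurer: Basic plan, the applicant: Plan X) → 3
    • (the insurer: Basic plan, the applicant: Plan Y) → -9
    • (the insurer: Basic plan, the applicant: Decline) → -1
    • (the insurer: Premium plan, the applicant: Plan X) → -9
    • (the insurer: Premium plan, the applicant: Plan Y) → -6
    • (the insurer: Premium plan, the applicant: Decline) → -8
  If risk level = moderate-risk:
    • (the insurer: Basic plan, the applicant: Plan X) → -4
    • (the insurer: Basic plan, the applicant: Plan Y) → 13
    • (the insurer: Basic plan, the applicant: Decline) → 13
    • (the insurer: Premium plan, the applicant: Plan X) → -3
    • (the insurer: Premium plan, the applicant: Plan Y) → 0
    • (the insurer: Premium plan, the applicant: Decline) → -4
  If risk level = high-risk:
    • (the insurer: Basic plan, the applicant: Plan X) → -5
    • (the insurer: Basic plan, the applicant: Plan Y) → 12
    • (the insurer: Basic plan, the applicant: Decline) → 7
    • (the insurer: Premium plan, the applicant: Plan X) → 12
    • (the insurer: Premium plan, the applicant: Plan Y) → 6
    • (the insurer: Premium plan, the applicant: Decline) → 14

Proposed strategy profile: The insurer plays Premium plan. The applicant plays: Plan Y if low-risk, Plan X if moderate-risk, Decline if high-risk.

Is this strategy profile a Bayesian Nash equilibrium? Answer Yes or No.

No

A profile is a BNE iff every type of every player is best-responding given beliefs about the other side.
The insurer plays Premium plan: E[Premium plan] = 2/5·(-2) + 3/10·(12) + 3/10·(-9) = 1/10; E[Basic plan] = -9. Best-responding. ✓
The applicant (risk level low-risk), facing Premium plan: Plan X gives -9, Plan Y gives -6, Decline gives -8. Proposed Plan Y is best. ✓
The applicant (risk level moderate-risk), facing Premium plan: Plan X gives -3, Plan Y gives 0, Decline gives -4. Proposed Plan X is not best — profitable deviation exists. ✗
The applicant (risk level high-risk), facing Premium plan: Plan X gives 12, Plan Y gives 6, Decline gives 14. Proposed Decline is best. ✓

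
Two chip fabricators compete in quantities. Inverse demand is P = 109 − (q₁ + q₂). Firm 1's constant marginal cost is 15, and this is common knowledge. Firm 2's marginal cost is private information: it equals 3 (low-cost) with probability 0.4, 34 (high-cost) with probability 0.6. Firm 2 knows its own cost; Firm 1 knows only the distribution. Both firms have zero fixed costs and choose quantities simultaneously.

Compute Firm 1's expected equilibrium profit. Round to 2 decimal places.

1124.48

Type-c best response for Firm 2: q₂(c) = (109 − c)/2 − q₁/2.
Firm 1 maximizes expected profit; its first-order condition is 109 − 2q₁ − E[q₂] − 15 = 0.
Substituting E[q₂] and solving: E[c₂] = 21.6, so q₁ = (109 − 2·15 + 21.6)/3 = 33.5333.
E[P] = 109 − (q₁ + E[q₂]) = 48.5333; Firm 1's expected profit = (E[P] − 15)·q₁ = (48.5333 − 15)·33.5333 = 1124.48.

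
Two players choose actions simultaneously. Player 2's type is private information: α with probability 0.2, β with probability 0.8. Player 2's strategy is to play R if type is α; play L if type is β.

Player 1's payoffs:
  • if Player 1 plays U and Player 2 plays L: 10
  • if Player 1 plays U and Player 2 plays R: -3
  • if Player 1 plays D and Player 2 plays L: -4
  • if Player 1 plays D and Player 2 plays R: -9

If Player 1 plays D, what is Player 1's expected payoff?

E[D] = 0.2·(-9) + 0.8·(-4) = (-1.8) + (-3.2) = -5

-5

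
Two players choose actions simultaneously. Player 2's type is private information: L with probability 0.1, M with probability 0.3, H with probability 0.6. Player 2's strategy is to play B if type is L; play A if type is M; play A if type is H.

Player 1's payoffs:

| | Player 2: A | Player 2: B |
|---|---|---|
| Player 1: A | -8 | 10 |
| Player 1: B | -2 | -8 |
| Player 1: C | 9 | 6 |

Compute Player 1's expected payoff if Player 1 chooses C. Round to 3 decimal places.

E[C] = 0.1·6 + 0.3·9 + 0.6·9 = 0.6 + 2.7 + 5.4 = 8.7

8.700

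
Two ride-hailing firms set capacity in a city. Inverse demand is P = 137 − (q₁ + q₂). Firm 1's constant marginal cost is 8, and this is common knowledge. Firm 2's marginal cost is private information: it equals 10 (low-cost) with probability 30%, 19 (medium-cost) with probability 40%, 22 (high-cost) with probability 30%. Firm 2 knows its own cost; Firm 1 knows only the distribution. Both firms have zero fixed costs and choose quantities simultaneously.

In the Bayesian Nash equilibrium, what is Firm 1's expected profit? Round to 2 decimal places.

2122.14

Each type of Firm 2 best-responds to q₁; Firm 1 best-responds to the expected q₂ over Firm 2's types.
Firm 2 with cost c maximizes (137 − (q₁+q₂) − c)·q₂, giving q₂(c) = (137 − c − q₁)/2.
E[c₂] = 0.3·10 + 0.4·19 + 0.3·22 = 17.2
Firm 1's FOC against E[q₂] yields q₁ = (137 − 2·8 + E[c₂])/3 = (137 − 16 + 17.2)/3 = 46.0667.
E[P] = 137 − (q₁ + E[q₂]) = 54.0667; Firm 1's expected profit = (E[P] − 8)·q₁ = (54.0667 − 8)·46.0667 = 2122.14.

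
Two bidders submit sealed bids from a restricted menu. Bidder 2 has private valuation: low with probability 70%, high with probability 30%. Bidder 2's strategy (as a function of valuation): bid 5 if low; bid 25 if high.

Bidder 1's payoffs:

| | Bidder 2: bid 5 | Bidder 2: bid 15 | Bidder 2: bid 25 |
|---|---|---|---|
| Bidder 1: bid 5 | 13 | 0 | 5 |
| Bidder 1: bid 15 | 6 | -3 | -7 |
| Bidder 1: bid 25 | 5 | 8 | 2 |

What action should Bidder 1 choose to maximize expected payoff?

bid 5

E[bid 5] = 0.7·(13) + 0.3·(5) = 10.6
E[bid 15] = 0.7·(6) + 0.3·(-7) = 2.1
E[bid 25] = 0.7·(5) + 0.3·(2) = 4.1
Best response: bid 5 (10.6 is the largest).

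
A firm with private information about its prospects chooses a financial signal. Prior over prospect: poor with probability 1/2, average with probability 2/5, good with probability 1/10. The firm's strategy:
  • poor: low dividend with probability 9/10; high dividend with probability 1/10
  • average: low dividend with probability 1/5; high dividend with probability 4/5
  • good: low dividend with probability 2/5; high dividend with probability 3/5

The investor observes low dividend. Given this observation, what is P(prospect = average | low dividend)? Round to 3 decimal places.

0.140

P(low dividend) = (1/2)·(9/10) + (2/5)·(1/5) + (1/10)·(2/5) = 57/100
P(average | low dividend) = ((2/5)·(1/5)) / (57/100) = (2/25) / (57/100) = 8/57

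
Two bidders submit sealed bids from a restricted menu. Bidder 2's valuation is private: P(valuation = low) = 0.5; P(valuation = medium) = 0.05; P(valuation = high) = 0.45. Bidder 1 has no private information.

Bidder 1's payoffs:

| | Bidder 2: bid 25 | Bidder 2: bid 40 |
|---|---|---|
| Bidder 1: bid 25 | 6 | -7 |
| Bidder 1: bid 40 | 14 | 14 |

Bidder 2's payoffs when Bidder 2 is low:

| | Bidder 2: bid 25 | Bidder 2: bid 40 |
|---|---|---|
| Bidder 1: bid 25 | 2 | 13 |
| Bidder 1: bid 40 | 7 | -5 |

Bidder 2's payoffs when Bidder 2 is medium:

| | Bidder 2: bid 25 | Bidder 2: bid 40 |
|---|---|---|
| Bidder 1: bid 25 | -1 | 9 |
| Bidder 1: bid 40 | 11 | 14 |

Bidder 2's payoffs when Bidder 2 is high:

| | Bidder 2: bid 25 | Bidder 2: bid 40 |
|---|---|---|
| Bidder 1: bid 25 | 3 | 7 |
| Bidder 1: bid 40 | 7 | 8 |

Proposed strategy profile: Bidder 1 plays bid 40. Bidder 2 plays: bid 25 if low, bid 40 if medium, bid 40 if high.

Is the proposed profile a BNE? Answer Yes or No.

Bidder 1 plays bid 40: E[bid 40] = 0.5·(14) + 0.05·(14) + 0.45·(14) = 14; E[bid 25] = -0.5. Best-responding. ✓
Bidder 2 (valuation low), facing bid 40: bid 25 gives 7, bid 40 gives -5. Proposed bid 25 is best. ✓
Bidder 2 (valuation medium), facing bid 40: bid 25 gives 11, bid 40 gives 14. Proposed bid 40 is best. ✓
Bidder 2 (valuation high), facing bid 40: bid 25 gives 7, bid 40 gives 8. Proposed bid 40 is best. ✓

Yes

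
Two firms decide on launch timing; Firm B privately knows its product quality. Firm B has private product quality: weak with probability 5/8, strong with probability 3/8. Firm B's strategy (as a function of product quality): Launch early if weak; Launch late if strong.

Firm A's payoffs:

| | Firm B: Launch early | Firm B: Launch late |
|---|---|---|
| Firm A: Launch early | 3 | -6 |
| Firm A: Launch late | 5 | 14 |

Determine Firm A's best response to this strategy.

Compute Firm A's expected payoff for each action, taking the expectation over Firm B's type.
E[Launch early] = 5/8·(3) + 3/8·(-6) = -3/8
E[Launch late] = 5/8·(5) + 3/8·(14) = 67/8
Best response: Launch late (67/8 is the largest).

Launch late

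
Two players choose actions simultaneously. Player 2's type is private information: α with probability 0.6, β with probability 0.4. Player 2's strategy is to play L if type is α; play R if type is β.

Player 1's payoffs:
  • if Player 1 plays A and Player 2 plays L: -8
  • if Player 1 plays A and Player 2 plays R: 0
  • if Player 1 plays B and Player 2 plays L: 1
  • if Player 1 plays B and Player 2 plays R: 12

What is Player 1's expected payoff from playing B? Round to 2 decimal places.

E[B] = 0.6·1 + 0.4·12 = 0.6 + 4.8 = 5.4

5.40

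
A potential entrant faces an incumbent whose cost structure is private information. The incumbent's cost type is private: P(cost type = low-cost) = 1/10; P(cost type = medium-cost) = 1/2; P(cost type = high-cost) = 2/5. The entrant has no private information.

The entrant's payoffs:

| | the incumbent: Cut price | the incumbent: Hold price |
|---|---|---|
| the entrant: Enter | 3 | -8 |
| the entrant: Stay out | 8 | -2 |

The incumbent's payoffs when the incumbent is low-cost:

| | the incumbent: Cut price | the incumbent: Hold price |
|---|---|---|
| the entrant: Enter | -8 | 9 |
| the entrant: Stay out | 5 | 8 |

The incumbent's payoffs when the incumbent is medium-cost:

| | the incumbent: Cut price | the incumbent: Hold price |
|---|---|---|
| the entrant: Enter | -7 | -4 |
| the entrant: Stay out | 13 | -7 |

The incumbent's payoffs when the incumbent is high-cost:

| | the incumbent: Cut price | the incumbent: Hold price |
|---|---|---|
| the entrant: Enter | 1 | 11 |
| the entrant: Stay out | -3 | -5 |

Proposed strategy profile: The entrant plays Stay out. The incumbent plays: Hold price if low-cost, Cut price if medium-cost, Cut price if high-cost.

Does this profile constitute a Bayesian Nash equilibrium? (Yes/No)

The entrant plays Stay out: E[Stay out] = 1/10·(-2) + 1/2·(8) + 2/5·(8) = 7; E[Enter] = 19/10. Best-responding. ✓
The incumbent (cost type low-cost), facing Stay out: Cut price gives 5, Hold price gives 8. Proposed Hold price is best. ✓
The incumbent (cost type medium-cost), facing Stay out: Cut price gives 13, Hold price gives -7. Proposed Cut price is best. ✓
The incumbent (cost type high-cost), facing Stay out: Cut price gives -3, Hold price gives -5. Proposed Cut price is best. ✓

Yes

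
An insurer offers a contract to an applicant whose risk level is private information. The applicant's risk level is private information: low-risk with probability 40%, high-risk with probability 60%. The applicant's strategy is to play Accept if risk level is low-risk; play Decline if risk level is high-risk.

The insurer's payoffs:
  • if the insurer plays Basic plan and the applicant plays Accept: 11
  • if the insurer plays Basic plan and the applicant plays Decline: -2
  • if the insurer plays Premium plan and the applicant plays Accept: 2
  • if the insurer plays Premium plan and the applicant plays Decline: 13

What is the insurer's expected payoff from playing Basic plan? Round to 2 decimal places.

3.20

E[Basic plan] = 0.4·11 + 0.6·(-2) = 4.4 + (-1.2) = 3.2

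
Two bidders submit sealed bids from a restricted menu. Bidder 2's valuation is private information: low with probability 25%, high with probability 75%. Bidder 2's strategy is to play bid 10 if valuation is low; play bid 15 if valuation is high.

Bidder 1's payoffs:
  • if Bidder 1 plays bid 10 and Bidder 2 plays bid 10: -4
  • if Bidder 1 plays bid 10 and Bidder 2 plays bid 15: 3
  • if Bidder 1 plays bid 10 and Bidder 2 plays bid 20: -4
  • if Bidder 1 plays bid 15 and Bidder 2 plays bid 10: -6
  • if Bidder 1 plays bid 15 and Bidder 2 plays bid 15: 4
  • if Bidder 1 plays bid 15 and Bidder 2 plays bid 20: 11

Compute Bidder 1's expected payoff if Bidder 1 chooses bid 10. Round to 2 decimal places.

1.25

E[bid 10] = 0.25·(-4) + 0.75·3 = (-1) + 2.25 = 1.25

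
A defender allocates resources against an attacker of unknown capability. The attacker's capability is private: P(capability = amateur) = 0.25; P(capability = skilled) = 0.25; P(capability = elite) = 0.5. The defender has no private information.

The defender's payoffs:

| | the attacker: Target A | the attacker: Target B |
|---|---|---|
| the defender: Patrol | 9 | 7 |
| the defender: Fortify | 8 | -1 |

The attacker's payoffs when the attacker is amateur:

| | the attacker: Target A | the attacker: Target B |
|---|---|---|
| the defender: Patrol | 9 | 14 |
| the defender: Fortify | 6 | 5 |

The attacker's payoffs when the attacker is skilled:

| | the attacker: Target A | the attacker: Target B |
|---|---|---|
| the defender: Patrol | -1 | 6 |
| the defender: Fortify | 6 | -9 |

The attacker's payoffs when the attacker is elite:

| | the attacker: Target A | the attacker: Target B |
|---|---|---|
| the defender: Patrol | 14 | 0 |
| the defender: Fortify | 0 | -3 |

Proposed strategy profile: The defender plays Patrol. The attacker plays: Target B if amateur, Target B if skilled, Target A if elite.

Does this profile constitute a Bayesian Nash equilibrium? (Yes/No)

Yes

The defender plays Patrol: E[Patrol] = 0.25·(7) + 0.25·(7) + 0.5·(9) = 8; E[Fortify] = 3.5. Best-responding. ✓
The attacker (capability amateur), facing Patrol: Target A gives 9, Target B gives 14. Proposed Target B is best. ✓
The attacker (capability skilled), facing Patrol: Target A gives -1, Target B gives 6. Proposed Target B is best. ✓
The attacker (capability elite), facing Patrol: Target A gives 14, Target B gives 0. Proposed Target A is best. ✓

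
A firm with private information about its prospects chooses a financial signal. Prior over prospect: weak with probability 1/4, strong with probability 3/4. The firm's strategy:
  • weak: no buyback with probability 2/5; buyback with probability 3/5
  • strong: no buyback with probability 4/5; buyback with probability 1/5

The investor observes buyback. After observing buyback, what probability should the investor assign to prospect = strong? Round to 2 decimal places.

0.50

P(buyback) = (1/4)·(3/5) + (3/4)·(1/5) = 3/10
P(strong | buyback) = ((3/4)·(1/5)) / (3/10) = (3/20) / (3/10) = 1/2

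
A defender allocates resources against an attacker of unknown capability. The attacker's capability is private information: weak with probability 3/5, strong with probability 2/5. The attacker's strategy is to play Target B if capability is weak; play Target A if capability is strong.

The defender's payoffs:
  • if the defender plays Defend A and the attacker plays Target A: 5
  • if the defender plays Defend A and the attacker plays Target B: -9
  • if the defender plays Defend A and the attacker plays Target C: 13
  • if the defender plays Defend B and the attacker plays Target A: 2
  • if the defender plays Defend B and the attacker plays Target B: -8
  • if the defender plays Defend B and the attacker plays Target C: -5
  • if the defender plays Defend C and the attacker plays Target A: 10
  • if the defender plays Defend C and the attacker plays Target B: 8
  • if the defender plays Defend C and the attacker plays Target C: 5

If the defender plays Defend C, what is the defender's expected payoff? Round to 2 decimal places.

Take the expectation over the attacker's capability, weighting each type's action by its prior probability.
E[Defend C] = 3/5·8 + 2/5·10 = 24/5 + 4 = 44/5

8.80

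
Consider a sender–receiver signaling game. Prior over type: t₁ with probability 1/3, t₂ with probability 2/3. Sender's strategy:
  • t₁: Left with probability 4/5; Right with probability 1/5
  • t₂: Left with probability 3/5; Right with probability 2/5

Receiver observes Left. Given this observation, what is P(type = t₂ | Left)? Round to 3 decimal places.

0.600

Apply Bayes' rule using the sender's strategy as the likelihood.
P(Left) = (1/3)·(4/5) + (2/3)·(3/5) = 2/3
P(t₂ | Left) = ((2/3)·(3/5)) / (2/3) = (2/5) / (2/3) = 3/5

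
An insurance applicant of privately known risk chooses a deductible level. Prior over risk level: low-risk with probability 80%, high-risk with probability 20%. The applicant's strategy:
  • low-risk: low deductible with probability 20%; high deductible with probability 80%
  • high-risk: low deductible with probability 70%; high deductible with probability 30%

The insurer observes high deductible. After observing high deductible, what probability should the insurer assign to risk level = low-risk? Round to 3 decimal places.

P(high deductible) = 0.8·0.8 + 0.2·0.3 = 0.7
P(low-risk | high deductible) = (0.8·0.8) / 0.7 = 0.64 / 0.7 = 0.914286

0.914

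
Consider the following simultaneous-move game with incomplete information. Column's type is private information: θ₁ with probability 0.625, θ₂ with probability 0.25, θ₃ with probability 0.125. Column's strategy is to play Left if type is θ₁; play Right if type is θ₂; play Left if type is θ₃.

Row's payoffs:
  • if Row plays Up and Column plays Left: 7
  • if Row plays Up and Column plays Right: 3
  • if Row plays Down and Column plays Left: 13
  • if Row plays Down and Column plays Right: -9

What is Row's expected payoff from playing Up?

6

E[Up] = 0.625·7 + 0.25·3 + 0.125·7 = 4.375 + 0.75 + 0.875 = 6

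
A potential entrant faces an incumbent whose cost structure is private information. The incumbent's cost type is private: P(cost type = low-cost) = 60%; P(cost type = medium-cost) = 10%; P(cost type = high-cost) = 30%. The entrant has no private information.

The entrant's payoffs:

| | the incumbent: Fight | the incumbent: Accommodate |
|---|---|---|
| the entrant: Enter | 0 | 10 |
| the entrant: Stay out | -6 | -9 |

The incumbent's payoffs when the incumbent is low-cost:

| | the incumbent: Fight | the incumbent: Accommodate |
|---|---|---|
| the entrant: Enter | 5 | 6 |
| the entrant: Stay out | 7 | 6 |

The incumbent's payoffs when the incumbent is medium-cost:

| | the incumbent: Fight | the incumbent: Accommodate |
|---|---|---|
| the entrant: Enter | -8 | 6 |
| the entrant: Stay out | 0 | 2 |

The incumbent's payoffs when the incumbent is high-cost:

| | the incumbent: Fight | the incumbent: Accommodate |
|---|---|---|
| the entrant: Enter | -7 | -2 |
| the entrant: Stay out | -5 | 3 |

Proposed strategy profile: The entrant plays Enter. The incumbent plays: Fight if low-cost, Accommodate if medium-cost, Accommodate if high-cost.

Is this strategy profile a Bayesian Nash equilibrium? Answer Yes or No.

A profile is a BNE iff every type of every player is best-responding given beliefs about the other side.
The entrant plays Enter: E[Enter] = 0.6·(0) + 0.1·(10) + 0.3·(10) = 4; E[Stay out] = -7.2. Best-responding. ✓
The incumbent (cost type low-cost), facing Enter: Fight gives 5, Accommodate gives 6. Proposed Fight is not best — profitable deviation exists. ✗
The incumbent (cost type medium-cost), facing Enter: Fight gives -8, Accommodate gives 6. Proposed Accommodate is best. ✓
The incumbent (cost type high-cost), facing Enter: Fight gives -7, Accommodate gives -2. Proposed Accommodate is best. ✓

No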